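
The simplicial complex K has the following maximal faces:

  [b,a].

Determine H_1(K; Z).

Fix the vertex order a < b and write every simplex with vertices in increasing order. Then dim K = 1 and the simplices of K are:

  0-simplices (2): a, b
  1-simplices (1): ab

giving chain groups C_0 ≅ Z^2, C_1 ≅ Z^1.

Boundary ∂_1: C_1 → C_0 is given by ∂[p,q] = [q] − [p].
This gives a 2×1 integer matrix of rank 1; reducing to Smith normal form yields diagonal entries (1).

Computing H_k = (kernel of ∂_k) / (image of ∂_{k+1}):

  H_1: rank ker ∂_1 − rank ∂_2 = (1 − 1) − 0 = 0, and there is no ∂_2, so H_1 = 0.

H_1 = 0.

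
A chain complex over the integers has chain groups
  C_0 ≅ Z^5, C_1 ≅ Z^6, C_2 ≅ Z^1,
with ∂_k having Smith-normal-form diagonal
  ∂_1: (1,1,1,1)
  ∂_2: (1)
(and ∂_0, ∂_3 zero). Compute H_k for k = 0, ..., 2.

H_0: b_0 = 5 − 0 − 4 = 1; torsion from ∂_1 factors > 1: none. So H_0 = Z.
H_1: b_1 = 6 − 4 − 1 = 1; torsion from ∂_2 factors > 1: none. So H_1 = Z.
H_2: b_2 = 1 − 1 − 0 = 0; torsion from ∂_3 factors > 1: none. So H_2 = 0.

H_0 = Z,  H_1 = Z,  H_2 = 0.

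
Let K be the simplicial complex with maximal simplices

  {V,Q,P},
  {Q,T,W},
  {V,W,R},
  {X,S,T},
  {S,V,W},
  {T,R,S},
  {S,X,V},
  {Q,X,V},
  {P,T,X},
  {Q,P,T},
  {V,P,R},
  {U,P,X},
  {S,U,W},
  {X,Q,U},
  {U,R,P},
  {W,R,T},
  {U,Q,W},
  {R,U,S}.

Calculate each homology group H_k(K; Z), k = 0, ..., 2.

Take the total order P < Q < R < S < T < U < V < W < X on the vertex set. Then K (dimension 2) consists of the simplices:

  0-simplices (9): P, Q, R, S, T, U, V, W, X
  1-simplices (27): PQ, PR, PT, PU, PV, PX, QT, QU, QV, QW, QX, RS, RT, RU, RV, RW, ST, SU, SV, SW, SX, TW, TX, UW, UX, VW, VX
  2-simplices (18): PQT, PQV, PRU, PRV, PTX, PUX, QTW, QUW, QUX, QVX, RST, RSU, RTW, RVW, STX, SUW, SVW, SVX

giving chain groups C_0 ≅ Z^9, C_1 ≅ Z^27, C_2 ≅ Z^18.

The boundary map ∂_1: C_1 → C_0 maps an edge to its endpoints' difference, ∂[p,q] = q − p.
This gives a 9×27 integer matrix of rank 8; reducing to Smith normal form yields diagonal entries (1,1,1,1,1,1,1,1).

The boundary map ∂_2: C_2 → C_1 sends each 2-simplex [p,q,r] to [q,r] − [p,r] + [p,q]. For instance
  ∂STX = TX − SX + ST,
  ∂RTW = TW − RW + RT.
The resulting 27×18 matrix has rank 18, and its Smith normal form has invariant factors (1,1,1,1,1,1,1,1,1,1,1,1,1,1,1,1,1,2).

Now H_k = ker ∂_k / im ∂_{k+1}, so:

  H_0: rank C_0 − rank ∂_1 = 9 − 8 = 1, and the invariant factors of ∂_1 are all 1, so H_0 ≅ Z.
  H_1: rank ker ∂_1 − rank ∂_2 = (27 − 8) − 18 = 1, and ∂_2 has invariant factor 2 > 1, so H_1 ≅ Z ⊕ Z/2Z.
  H_2: rank ker ∂_2 − rank ∂_3 = (18 − 18) − 0 = 0, and there is no ∂_3, so H_2 ≅ 0.

H_0 ≅ Z,  H_1 ≅ Z ⊕ Z/2Z,  H_2 = 0.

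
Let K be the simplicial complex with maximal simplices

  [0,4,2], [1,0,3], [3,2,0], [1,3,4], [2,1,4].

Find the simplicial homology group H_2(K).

H_2 = 0.

Order the vertices as 0 < 1 < 2 < 3 < 4. Listing each simplex with vertices in this order, K has dimension 2 with simplices:

  0-simplices (5): [0], [1], [2], [3], [4]
  1-simplices (10): [0,1], [0,2], [0,3], [0,4], [1,2], [1,3], [1,4], [2,3], [2,4], [3,4]
  2-simplices (5): [0,1,3], [0,2,3], [0,2,4], [1,2,4], [1,3,4]

so the chain groups are C_0 ≅ Z^5, C_1 ≅ Z^10, C_2 ≅ Z^5.

Boundary ∂_1: C_1 → C_0 maps an edge to its endpoints' difference, ∂[p,q] = q − p. For instance
  ∂[1,2] = [2] − [1].
This gives a 5×10 integer matrix of rank 4; reducing to Smith normal form yields diagonal entries (1,1,1,1).

∂_2: C_2 → C_1 sends each 2-simplex [p,q,r] to [q,r] − [p,r] + [p,q]. For instance
  ∂[1,3,4] = [3,4] − [1,4] + [1,3],
  ∂[1,2,4] = [2,4] − [1,4] + [1,2].
The resulting 10×5 matrix has rank 5, and its Smith normal form has invariant factors (1,1,1,1,1).

Reading off H_k = ker ∂_k / im ∂_{k+1}:

  H_2: rank ker ∂_2 − rank ∂_3 = (5 − 5) − 0 = 0, and there is no ∂_3, so H_2 = 0.

(K is a triangulation of the Möbius band.)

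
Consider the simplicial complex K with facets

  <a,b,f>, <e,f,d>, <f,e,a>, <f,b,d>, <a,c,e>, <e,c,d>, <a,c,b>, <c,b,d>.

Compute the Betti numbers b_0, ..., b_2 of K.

b_0 = 1, b_1 = 0, b_2 = 1.

K has 6 vertices, 12 edges, 8 triangles.
rank ∂_0 = 0, rank ∂_1 = 5 ⇒ b_0 = 6 − 0 − 5 = 1; all invariant factors of ∂_1 are 1 so no torsion. So H_0 ≅ Z.
rank ∂_1 = 5, rank ∂_2 = 7 ⇒ b_1 = 12 − 5 − 7 = 0; all invariant factors of ∂_2 are 1 so no torsion. So H_1 ≅ 0.
rank ∂_2 = 7, rank ∂_3 = 0 ⇒ b_2 = 8 − 7 − 0 = 1. So H_2 ≅ Z.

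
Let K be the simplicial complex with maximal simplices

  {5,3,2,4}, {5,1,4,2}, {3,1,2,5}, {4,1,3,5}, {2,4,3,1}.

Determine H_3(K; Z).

H_3 ≅ Z.

We work with the vertex ordering 1 < 2 < 3 < 4 < 5. The simplices of K, each written with vertices in increasing order, are:

  0-simplices (5): [1], [2], [3], [4], [5]
  1-simplices (10): [1,2], [1,3], [1,4], [1,5], [2,3], [2,4], [2,5], [3,4], [3,5], [4,5]
  2-simplices (10): [1,2,3], [1,2,4], [1,2,5], [1,3,4], [1,3,5], [1,4,5], [2,3,4], [2,3,5], [2,4,5], [3,4,5]
  3-simplices (5): [1,2,3,4], [1,2,3,5], [1,2,4,5], [1,3,4,5], [2,3,4,5]

giving chain groups C_0 ≅ Z^5, C_1 ≅ Z^10, C_2 ≅ Z^10, C_3 ≅ Z^5.

∂_1: C_1 → C_0 maps an edge to its endpoints' difference, ∂[p,q] = q − p. For instance
  ∂[4,5] = [5] − [4].
The resulting 5×10 matrix has rank 4, and its Smith normal form has invariant factors (1,1,1,1).

Boundary ∂_2: C_2 → C_1 maps a triangle to the signed sum of its edges. For instance
  ∂[1,4,5] = [4,5] − [1,5] + [1,4],
  ∂[1,2,4] = [2,4] − [1,4] + [1,2].
The resulting 10×10 matrix has rank 6, and its Smith normal form has invariant factors (1,1,1,1,1,1).

Boundary ∂_3: C_3 → C_2 sends each 3-simplex σ to the alternating sum Σ_i (−1)^i (σ with its i-th vertex removed). For instance
  ∂[2,3,4,5] = [3,4,5] − [2,4,5] + [2,3,5] − [2,3,4],
  ∂[1,2,3,4] = [2,3,4] − [1,3,4] + [1,2,4] − [1,2,3].
This gives a 10×5 integer matrix of rank 4; reducing to Smith normal form yields diagonal entries (1,1,1,1).

From H_k ≅ ker(∂_k) / im(∂_{k+1}) we obtain:

  H_3: rank ker ∂_3 − rank ∂_4 = (5 − 4) − 0 = 1, and there is no ∂_4, so H_3 ≅ Z.

(K is a triangulation of the 3-sphere S^3.)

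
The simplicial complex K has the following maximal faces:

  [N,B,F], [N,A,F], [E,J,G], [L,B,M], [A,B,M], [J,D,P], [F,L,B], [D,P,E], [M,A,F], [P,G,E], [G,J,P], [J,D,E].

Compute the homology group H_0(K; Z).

Fix the vertex order A < B < D < E < F < G < J < L < M < N < P and write every simplex with vertices in increasing order. Then dim K = 2 and the simplices of K are:

  0-simplices (11): A, B, D, E, F, G, J, L, M, N, P
  1-simplices (21): AB, AF, AM, AN, BF, BL, BM, BN, DE, DJ, DP, EG, EJ, EP, FL, FM, FN, GJ, GP, JP, LM
  2-simplices (12): ABM, AFM, AFN, BFL, BFN, BLM, DEJ, DEP, DJP, EGJ, EGP, GJP

Hence C_0 ≅ Z^11, C_1 ≅ Z^21, C_2 ≅ Z^12.

Boundary ∂_1: C_1 → C_0 is given by ∂[p,q] = [q] − [p]. For instance
  ∂GP = P − G.
This gives a 11×21 integer matrix of rank 9; reducing to Smith normal form yields diagonal entries (1,1,1,1,1,1,1,1,1).

∂_2: C_2 → C_1 acts by ∂[p,q,r] = [q,r] − [p,r] + [p,q]. For instance
  ∂DJP = JP − DP + DJ,
  ∂BFN = FN − BN + BF.
The 21×12 boundary matrix has rank 11 and Smith normal form diag(1,1,1,1,1,1,1,1,1,1,1).

Computing H_k = (kernel of ∂_k) / (image of ∂_{k+1}):

  H_0: rank C_0 − rank ∂_1 = 11 − 9 = 2, and the invariant factors of ∂_1 are all 1, so H_0 ≅ Z^2.

H_0 = Z^2.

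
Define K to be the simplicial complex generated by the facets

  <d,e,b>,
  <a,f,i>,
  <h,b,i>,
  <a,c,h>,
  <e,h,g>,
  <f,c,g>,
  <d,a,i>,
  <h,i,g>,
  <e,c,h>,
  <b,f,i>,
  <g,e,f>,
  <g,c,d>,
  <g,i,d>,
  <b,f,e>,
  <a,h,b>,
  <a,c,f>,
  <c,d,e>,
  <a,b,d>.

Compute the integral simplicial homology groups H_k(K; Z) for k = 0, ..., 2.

H_0 = Z,  H_1 = Z ⊕ Z/2,  H_2 = 0.

Fix the vertex order a < b < c < d < e < f < g < h < i and write every simplex with vertices in increasing order. Then dim K = 2 and the simplices of K are:

  0-simplices (9): a, b, c, d, e, f, g, h, i
  1-simplices (27): ab, ac, ad, af, ah, ai, bd, be, bf, bh, bi, cd, ce, cf, cg, ch, de, dg, di, ef, eg, eh, fg, fi, gh, gi, hi
  2-simplices (18): abd, abh, acf, ach, adi, afi, bde, bef, bfi, bhi, cde, cdg, ceh, cfg, dgi, efg, egh, ghi

so the chain groups are C_0 ≅ Z^9, C_1 ≅ Z^27, C_2 ≅ Z^18.

∂_1: C_1 → C_0 is given by ∂[p,q] = [q] − [p]. For instance
  ∂bi = i − b.
The 9×27 boundary matrix has rank 8 and Smith normal form diag(1,1,1,1,1,1,1,1).

∂_2: C_2 → C_1 acts by ∂[p,q,r] = [q,r] − [p,r] + [p,q]. For instance
  ∂afi = fi − ai + af,
  ∂bhi = hi − bi + bh.
As a 27×18 matrix over Z this has rank 18, with invariant factors (1,1,1,1,1,1,1,1,1,1,1,1,1,1,1,1,1,2).

Now H_k = ker ∂_k / im ∂_{k+1}, so:

  H_0: rank C_0 − rank ∂_1 = 9 − 8 = 1, and the invariant factors of ∂_1 are all 1, so H_0 ≅ Z.
  H_1: rank ker ∂_1 − rank ∂_2 = (27 − 8) − 18 = 1, and ∂_2 has invariant factor 2 > 1, so H_1 ≅ Z ⊕ Z/2.
  H_2: rank ker ∂_2 − rank ∂_3 = (18 − 18) − 0 = 0, and there is no ∂_3, so H_2 ≅ 0.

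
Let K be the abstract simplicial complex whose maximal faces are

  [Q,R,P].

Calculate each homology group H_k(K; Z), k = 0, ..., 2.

Take the total order P < Q < R on the vertex set. Then K (dimension 2) consists of the simplices:

  0-simplices (3): P, Q, R
  1-simplices (3): PQ, PR, QR
  2-simplices (1): PQR

so the chain groups are C_0 ≅ Z^3, C_1 ≅ Z^3, C_2 ≅ Z^1.

The boundary map ∂_1: C_1 → C_0 sends each edge [p,q] (with p < q) to q − p. For instance
  ∂PR = R − P.
The 3×3 boundary matrix has rank 2 and Smith normal form diag(1,1).

∂_2: C_2 → C_1 sends each 2-simplex [p,q,r] to [q,r] − [p,r] + [p,q]. For instance
  ∂PQR = QR − PR + PQ.
The resulting 3×1 matrix has rank 1, and its Smith normal form has invariant factors (1).

Reading off H_k = ker ∂_k / im ∂_{k+1}:

  H_0: rank C_0 − rank ∂_1 = 3 − 2 = 1, and the invariant factors of ∂_1 are all 1, so H_0 = Z.
  H_1: rank ker ∂_1 − rank ∂_2 = (3 − 2) − 1 = 0, and the invariant factors of ∂_2 are all 1, so H_1 = 0.
  H_2: rank ker ∂_2 − rank ∂_3 = (1 − 1) − 0 = 0, and there is no ∂_3, so H_2 = 0.

H_0 = Z,  H_1 = 0,  H_2 = 0.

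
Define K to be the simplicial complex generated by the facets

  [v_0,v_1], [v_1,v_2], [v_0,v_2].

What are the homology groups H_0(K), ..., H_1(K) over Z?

Order the vertices as v_0 < v_1 < v_2. Listing each simplex with vertices in this order, K has dimension 1 with simplices:

  0-simplices (3): [v_0], [v_1], [v_2]
  1-simplices (3): [v_0,v_1], [v_0,v_2], [v_1,v_2]

Hence C_0 ≅ Z^3, C_1 ≅ Z^3.

Boundary ∂_1: C_1 → C_0 maps an edge to its endpoints' difference, ∂[p,q] = q − p.
The 3×3 boundary matrix has rank 2 and Smith normal form diag(1,1).

Computing H_k = (kernel of ∂_k) / (image of ∂_{k+1}):

  H_0: rank C_0 − rank ∂_1 = 3 − 2 = 1, and the invariant factors of ∂_1 are all 1, so H_0 ≅ Z.
  H_1: rank ker ∂_1 − rank ∂_2 = (3 − 2) − 0 = 1, and there is no ∂_2, so H_1 ≅ Z.

H_0 = Z,  H_1 = Z.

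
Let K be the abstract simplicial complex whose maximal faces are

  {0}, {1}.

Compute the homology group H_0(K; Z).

We work with the vertex ordering 0 < 1. The simplices of K, each written with vertices in increasing order, are:

  0-simplices (2): [0], [1]

so the chain groups are C_0 ≅ Z^2.

Computing H_k = (kernel of ∂_k) / (image of ∂_{k+1}):

  H_0: rank C_0 − rank ∂_1 = 2 − 0 = 2, and there is no ∂_1, so H_0 = Z^2.

(K is a triangulation of a set of 2 points.)

H_0 = Z^2.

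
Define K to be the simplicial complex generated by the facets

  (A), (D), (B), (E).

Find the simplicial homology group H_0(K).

Take the total order A < B < D < E on the vertex set. Then K (dimension 0) consists of the simplices:

  0-simplices (4): A, B, D, E

Hence C_0 ≅ Z^4.

Reading off H_k = ker ∂_k / im ∂_{k+1}:

  H_0: rank C_0 − rank ∂_1 = 4 − 0 = 4, and there is no ∂_1, so H_0 ≅ Z^4.

H_0 = Z^4.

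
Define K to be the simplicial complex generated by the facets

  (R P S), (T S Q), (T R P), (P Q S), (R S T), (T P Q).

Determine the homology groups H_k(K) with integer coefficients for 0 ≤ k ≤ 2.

H_0 = Z,  H_1 = 0,  H_2 = Z.

Take the total order P < Q < R < S < T on the vertex set. Then K (dimension 2) consists of the simplices:

  0-simplices (5): P, Q, R, S, T
  1-simplices (9): PQ, PR, PS, PT, QS, QT, RS, RT, ST
  2-simplices (6): PQS, PQT, PRS, PRT, QST, RST

giving chain groups C_0 ≅ Z^5, C_1 ≅ Z^9, C_2 ≅ Z^6.

The boundary map ∂_1: C_1 → C_0 is given by ∂[p,q] = [q] − [p]. For instance
  ∂PR = R − P.
The 5×9 boundary matrix has rank 4 and Smith normal form diag(1,1,1,1).

∂_2: C_2 → C_1 sends each 2-simplex [p,q,r] to [q,r] − [p,r] + [p,q]. For instance
  ∂RST = ST − RT + RS,
  ∂PQS = QS − PS + PQ.
The resulting 9×6 matrix has rank 5, and its Smith normal form has invariant factors (1,1,1,1,1).

From H_k ≅ ker(∂_k) / im(∂_{k+1}) we obtain:

  H_0: rank C_0 − rank ∂_1 = 5 − 4 = 1, and the invariant factors of ∂_1 are all 1, so H_0 = Z.
  H_1: rank ker ∂_1 − rank ∂_2 = (9 − 4) − 5 = 0, and the invariant factors of ∂_2 are all 1, so H_1 = 0.
  H_2: rank ker ∂_2 − rank ∂_3 = (6 − 5) − 0 = 1, and there is no ∂_3, so H_2 = Z.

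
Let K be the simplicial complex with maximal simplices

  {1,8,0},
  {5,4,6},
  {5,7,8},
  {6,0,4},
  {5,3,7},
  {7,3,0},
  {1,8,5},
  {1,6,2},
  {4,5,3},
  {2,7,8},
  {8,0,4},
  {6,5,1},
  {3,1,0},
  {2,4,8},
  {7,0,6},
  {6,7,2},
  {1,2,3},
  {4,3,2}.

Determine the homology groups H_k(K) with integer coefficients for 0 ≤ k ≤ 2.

Take the total order 0 < 1 < 2 < 3 < 4 < 5 < 6 < 7 < 8 on the vertex set. Then K (dimension 2) consists of the simplices:

  0-simplices (9): [0], [1], [2], [3], [4], [5], [6], [7], [8]
  1-simplices (27): (27 of them)
  2-simplices (18): [0,1,3], [0,1,8], [0,3,7], [0,4,6], [0,4,8], [0,6,7], [1,2,3], [1,2,6], [1,5,6], [1,5,8], [2,3,4], [2,4,8], [2,6,7], [2,7,8], [3,4,5], [3,5,7], [4,5,6], [5,7,8]

so the chain groups are C_0 ≅ Z^9, C_1 ≅ Z^27, C_2 ≅ Z^18.

The boundary map ∂_1: C_1 → C_0 is given by ∂[p,q] = [q] − [p].
The 9×27 boundary matrix has rank 8 and Smith normal form diag(1,1,1,1,1,1,1,1).

Boundary ∂_2: C_2 → C_1 maps a triangle to the signed sum of its edges. For instance
  ∂[3,4,5] = [4,5] − [3,5] + [3,4],
  ∂[0,1,8] = [1,8] − [0,8] + [0,1].
As a 27×18 matrix over Z this has rank 17, with invariant factors (1,1,1,1,1,1,1,1,1,1,1,1,1,1,1,1,1).

Reading off H_k = ker ∂_k / im ∂_{k+1}:

  H_0: rank C_0 − rank ∂_1 = 9 − 8 = 1, and the invariant factors of ∂_1 are all 1, so H_0 = Z.
  H_1: rank ker ∂_1 − rank ∂_2 = (27 − 8) − 17 = 2, and the invariant factors of ∂_2 are all 1, so H_1 = Z^2.
  H_2: rank ker ∂_2 − rank ∂_3 = (18 − 17) − 0 = 1, and there is no ∂_3, so H_2 = Z.

H_0 = Z,  H_1 = Z^2,  H_2 = Z.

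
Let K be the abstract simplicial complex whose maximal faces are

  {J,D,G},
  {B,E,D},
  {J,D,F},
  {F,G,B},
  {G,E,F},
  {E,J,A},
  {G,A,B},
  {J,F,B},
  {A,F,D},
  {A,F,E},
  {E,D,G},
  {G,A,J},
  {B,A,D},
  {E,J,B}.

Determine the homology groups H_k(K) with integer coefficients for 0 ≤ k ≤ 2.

We work with the vertex ordering A < B < D < E < F < G < J. The simplices of K, each written with vertices in increasing order, are:

  0-simplices (7): A, B, D, E, F, G, J
  1-simplices (21): AB, AD, AE, AF, AG, AJ, BD, BE, BF, BG, BJ, DE, DF, DG, DJ, EF, EG, EJ, FG, FJ, GJ
  2-simplices (14): ABD, ABG, ADF, AEF, AEJ, AGJ, BDE, BEJ, BFG, BFJ, DEG, DFJ, DGJ, EFG

so the chain groups are C_0 ≅ Z^7, C_1 ≅ Z^21, C_2 ≅ Z^14.

Boundary ∂_1: C_1 → C_0 maps an edge to its endpoints' difference, ∂[p,q] = q − p.
The 7×21 boundary matrix has rank 6 and Smith normal form diag(1,1,1,1,1,1).

The boundary map ∂_2: C_2 → C_1 sends each 2-simplex [p,q,r] to [q,r] − [p,r] + [p,q]. For instance
  ∂BDE = DE − BE + BD,
  ∂ABG = BG − AG + AB.
This gives a 21×14 integer matrix of rank 13; reducing to Smith normal form yields diagonal entries (1,1,1,1,1,1,1,1,1,1,1,1,1).

Now H_k = ker ∂_k / im ∂_{k+1}, so:

  H_0: rank C_0 − rank ∂_1 = 7 − 6 = 1, and the invariant factors of ∂_1 are all 1, so H_0 ≅ Z.
  H_1: rank ker ∂_1 − rank ∂_2 = (21 − 6) − 13 = 2, and the invariant factors of ∂_2 are all 1, so H_1 ≅ Z^2.
  H_2: rank ker ∂_2 − rank ∂_3 = (14 − 13) − 0 = 1, and there is no ∂_3, so H_2 ≅ Z.

(K is a triangulation of the torus T^2.)

H_0 ≅ Z,  H_1 ≅ Z^2,  H_2 ≅ Z.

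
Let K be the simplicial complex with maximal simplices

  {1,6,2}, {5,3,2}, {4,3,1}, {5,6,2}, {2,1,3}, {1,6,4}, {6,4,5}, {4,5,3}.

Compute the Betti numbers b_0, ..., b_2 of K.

b_0 = 1, b_1 = 0, b_2 = 1.

K has 6 vertices, 12 edges, 8 triangles.
rank ∂_0 = 0, rank ∂_1 = 5 ⇒ b_0 = 6 − 0 − 5 = 1; all invariant factors of ∂_1 are 1 so no torsion. So H_0 = Z.
rank ∂_1 = 5, rank ∂_2 = 7 ⇒ b_1 = 12 − 5 − 7 = 0; all invariant factors of ∂_2 are 1 so no torsion. So H_1 = 0.
rank ∂_2 = 7, rank ∂_3 = 0 ⇒ b_2 = 8 − 7 − 0 = 1. So H_2 = Z.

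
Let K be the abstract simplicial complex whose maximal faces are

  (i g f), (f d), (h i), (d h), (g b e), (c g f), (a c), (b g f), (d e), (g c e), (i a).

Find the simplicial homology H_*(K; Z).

H_0 = Z,  H_1 = Z^3,  H_2 = 0.

Fix the vertex order a < b < c < d < e < f < g < h < i and write every simplex with vertices in increasing order. Then dim K = 2 and the simplices of K are:

  0-simplices (9): a, b, c, d, e, f, g, h, i
  1-simplices (16): ac, ai, be, bf, bg, ce, cf, cg, de, df, dh, eg, fg, fi, gi, hi
  2-simplices (5): beg, bfg, ceg, cfg, fgi

Hence C_0 ≅ Z^9, C_1 ≅ Z^16, C_2 ≅ Z^5.

Boundary ∂_1: C_1 → C_0 maps an edge to its endpoints' difference, ∂[p,q] = q − p.
The resulting 9×16 matrix has rank 8, and its Smith normal form has invariant factors (1,1,1,1,1,1,1,1).

Boundary ∂_2: C_2 → C_1 sends each 2-simplex [p,q,r] to [q,r] − [p,r] + [p,q]. For instance
  ∂cfg = fg − cg + cf,
  ∂beg = eg − bg + be.
This gives a 16×5 integer matrix of rank 5; reducing to Smith normal form yields diagonal entries (1,1,1,1,1).

Reading off H_k = ker ∂_k / im ∂_{k+1}:

  H_0: rank C_0 − rank ∂_1 = 9 − 8 = 1, and the invariant factors of ∂_1 are all 1, so H_0 = Z.
  H_1: rank ker ∂_1 − rank ∂_2 = (16 − 8) − 5 = 3, and the invariant factors of ∂_2 are all 1, so H_1 = Z^3.
  H_2: rank ker ∂_2 − rank ∂_3 = (5 − 5) − 0 = 0, and there is no ∂_3, so H_2 = 0.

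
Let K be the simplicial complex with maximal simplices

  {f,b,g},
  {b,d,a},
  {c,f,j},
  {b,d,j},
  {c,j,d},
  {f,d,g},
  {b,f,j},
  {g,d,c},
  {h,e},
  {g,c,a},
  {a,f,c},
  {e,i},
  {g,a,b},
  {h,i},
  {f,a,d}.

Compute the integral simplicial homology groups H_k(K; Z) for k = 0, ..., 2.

Fix the vertex order a < b < c < d < e < f < g < h < i < j and write every simplex with vertices in increasing order. Then dim K = 2 and the simplices of K are:

  0-simplices (10): a, b, c, d, e, f, g, h, i, j
  1-simplices (21): ab, ac, ad, af, ag, bd, bf, bg, bj, cd, cf, cg, cj, df, dg, dj, eh, ei, fg, fj, hi
  2-simplices (12): abd, abg, acf, acg, adf, bdj, bfg, bfj, cdg, cdj, cfj, dfg

giving chain groups C_0 ≅ Z^10, C_1 ≅ Z^21, C_2 ≅ Z^12.

The boundary map ∂_1: C_1 → C_0 is given by ∂[p,q] = [q] − [p]. For instance
  ∂ac = c − a.
As a 10×21 matrix over Z this has rank 8, with invariant factors (1,1,1,1,1,1,1,1).

Boundary ∂_2: C_2 → C_1 acts by ∂[p,q,r] = [q,r] − [p,r] + [p,q]. For instance
  ∂acg = cg − ag + ac,
  ∂abd = bd − ad + ab.
The resulting 21×12 matrix has rank 12, and its Smith normal form has invariant factors (1,1,1,1,1,1,1,1,1,1,1,2).

From H_k ≅ ker(∂_k) / im(∂_{k+1}) we obtain:

  H_0: rank C_0 − rank ∂_1 = 10 − 8 = 2, and the invariant factors of ∂_1 are all 1, so H_0 ≅ Z^2.
  H_1: rank ker ∂_1 − rank ∂_2 = (21 − 8) − 12 = 1, and ∂_2 has invariant factor 2 > 1, so H_1 ≅ Z ⊕ Z/2Z.
  H_2: rank ker ∂_2 − rank ∂_3 = (12 − 12) − 0 = 0, and there is no ∂_3, so H_2 ≅ 0.

As a check, the Euler characteristic is 10 − 21 + 12 = 1, which agrees with 2 − 1 + 0 = 1.

H_0 ≅ Z^2,  H_1 ≅ Z ⊕ Z/2Z,  H_2 = 0.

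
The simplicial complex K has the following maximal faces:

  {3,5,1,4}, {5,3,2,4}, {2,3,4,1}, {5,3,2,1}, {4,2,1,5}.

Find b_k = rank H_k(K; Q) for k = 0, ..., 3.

b_0 = 1, b_1 = 0, b_2 = 0, b_3 = 1.

Fix the vertex order 1 < 2 < 3 < 4 < 5 and write every simplex with vertices in increasing order. Then dim K = 3 and the simplices of K are:

  0-simplices (5): [1], [2], [3], [4], [5]
  1-simplices (10): [1,2], [1,3], [1,4], [1,5], [2,3], [2,4], [2,5], [3,4], [3,5], [4,5]
  2-simplices (10): [1,2,3], [1,2,4], [1,2,5], [1,3,4], [1,3,5], [1,4,5], [2,3,4], [2,3,5], [2,4,5], [3,4,5]
  3-simplices (5): [1,2,3,4], [1,2,3,5], [1,2,4,5], [1,3,4,5], [2,3,4,5]

so the chain groups are C_0 ≅ Z^5, C_1 ≅ Z^10, C_2 ≅ Z^10, C_3 ≅ Z^5.

The boundary map ∂_1: C_1 → C_0 maps an edge to its endpoints' difference, ∂[p,q] = q − p. For instance
  ∂[1,3] = [3] − [1].
As a 5×10 matrix over Z this has rank 4, with invariant factors (1,1,1,1).

Boundary ∂_2: C_2 → C_1 sends each 2-simplex [p,q,r] to [q,r] − [p,r] + [p,q]. For instance
  ∂[1,3,5] = [3,5] − [1,5] + [1,3],
  ∂[2,3,4] = [3,4] − [2,4] + [2,3].
The resulting 10×10 matrix has rank 6, and its Smith normal form has invariant factors (1,1,1,1,1,1).

∂_3: C_3 → C_2 sends each 3-simplex σ to the alternating sum Σ_i (−1)^i (σ with its i-th vertex removed). For instance
  ∂[2,3,4,5] = [3,4,5] − [2,4,5] + [2,3,5] − [2,3,4],
  ∂[1,2,3,4] = [2,3,4] − [1,3,4] + [1,2,4] − [1,2,3].
As a 10×5 matrix over Z this has rank 4, with invariant factors (1,1,1,1).

Computing H_k = (kernel of ∂_k) / (image of ∂_{k+1}):

  H_0: rank C_0 − rank ∂_1 = 5 − 4 = 1, and the invariant factors of ∂_1 are all 1, so H_0 ≅ Z.
  H_1: rank ker ∂_1 − rank ∂_2 = (10 − 4) − 6 = 0, and the invariant factors of ∂_2 are all 1, so H_1 ≅ 0.
  H_2: rank ker ∂_2 − rank ∂_3 = (10 − 6) − 4 = 0, and the invariant factors of ∂_3 are all 1, so H_2 ≅ 0.
  H_3: rank ker ∂_3 − rank ∂_4 = (5 − 4) − 0 = 1, and there is no ∂_4, so H_3 ≅ Z.

Hence the Betti numbers are b_0 = 1, b_1 = 0, b_2 = 0, b_3 = 1.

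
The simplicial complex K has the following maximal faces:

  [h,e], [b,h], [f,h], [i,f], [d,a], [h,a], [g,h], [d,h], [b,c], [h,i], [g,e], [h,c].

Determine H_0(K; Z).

H_0 ≅ Z.

Take the total order a < b < c < d < e < f < g < h < i on the vertex set. Then K (dimension 1) consists of the simplices:

  0-simplices (9): a, b, c, d, e, f, g, h, i
  1-simplices (12): ad, ah, bc, bh, ch, dh, eg, eh, fh, fi, gh, hi

so the chain groups are C_0 ≅ Z^9, C_1 ≅ Z^12.

The boundary map ∂_1: C_1 → C_0 maps an edge to its endpoints' difference, ∂[p,q] = q − p. For instance
  ∂bc = c − b.
This gives a 9×12 integer matrix of rank 8; reducing to Smith normal form yields diagonal entries (1,1,1,1,1,1,1,1).

Now H_k = ker ∂_k / im ∂_{k+1}, so:

  H_0: rank C_0 − rank ∂_1 = 9 − 8 = 1, and the invariant factors of ∂_1 are all 1, so H_0 = Z.

(K is a triangulation of a wedge of 4 circles.)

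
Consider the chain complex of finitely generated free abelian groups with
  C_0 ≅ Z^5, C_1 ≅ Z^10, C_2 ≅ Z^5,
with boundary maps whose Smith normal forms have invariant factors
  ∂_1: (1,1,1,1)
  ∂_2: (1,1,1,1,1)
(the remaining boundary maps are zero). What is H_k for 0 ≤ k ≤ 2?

H_0: b_0 = 5 − 0 − 4 = 1; torsion from ∂_1 factors > 1: none. So H_0 = Z.
H_1: b_1 = 10 − 4 − 5 = 1; torsion from ∂_2 factors > 1: none. So H_1 = Z.
H_2: b_2 = 5 − 5 − 0 = 0; torsion from ∂_3 factors > 1: none. So H_2 = 0.

H_0 = Z,  H_1 = Z,  H_2 = 0.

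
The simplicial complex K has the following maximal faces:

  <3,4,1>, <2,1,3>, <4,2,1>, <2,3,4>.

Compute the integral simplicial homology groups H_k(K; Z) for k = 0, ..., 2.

Fix the vertex order 1 < 2 < 3 < 4 and write every simplex with vertices in increasing order. Then dim K = 2 and the simplices of K are:

  0-simplices (4): [1], [2], [3], [4]
  1-simplices (6): [1,2], [1,3], [1,4], [2,3], [2,4], [3,4]
  2-simplices (4): [1,2,3], [1,2,4], [1,3,4], [2,3,4]

giving chain groups C_0 ≅ Z^4, C_1 ≅ Z^6, C_2 ≅ Z^4.

Boundary ∂_1: C_1 → C_0 maps an edge to its endpoints' difference, ∂[p,q] = q − p. For instance
  ∂[1,4] = [4] − [1].
The 4×6 boundary matrix has rank 3 and Smith normal form diag(1,1,1).

Boundary ∂_2: C_2 → C_1 sends each 2-simplex [p,q,r] to [q,r] − [p,r] + [p,q]. For instance
  ∂[1,2,3] = [2,3] − [1,3] + [1,2],
  ∂[1,2,4] = [2,4] − [1,4] + [1,2].
The resulting 6×4 matrix has rank 3, and its Smith normal form has invariant factors (1,1,1).

From H_k ≅ ker(∂_k) / im(∂_{k+1}) we obtain:

  H_0: rank C_0 − rank ∂_1 = 4 − 3 = 1, and the invariant factors of ∂_1 are all 1, so H_0 = Z.
  H_1: rank ker ∂_1 − rank ∂_2 = (6 − 3) − 3 = 0, and the invariant factors of ∂_2 are all 1, so H_1 = 0.
  H_2: rank ker ∂_2 − rank ∂_3 = (4 − 3) − 0 = 1, and there is no ∂_3, so H_2 = Z.

As a check, the Euler characteristic is 4 − 6 + 4 = 2, which agrees with 1 − 0 + 1 = 2.

H_0 = Z,  H_1 = 0,  H_2 = Z.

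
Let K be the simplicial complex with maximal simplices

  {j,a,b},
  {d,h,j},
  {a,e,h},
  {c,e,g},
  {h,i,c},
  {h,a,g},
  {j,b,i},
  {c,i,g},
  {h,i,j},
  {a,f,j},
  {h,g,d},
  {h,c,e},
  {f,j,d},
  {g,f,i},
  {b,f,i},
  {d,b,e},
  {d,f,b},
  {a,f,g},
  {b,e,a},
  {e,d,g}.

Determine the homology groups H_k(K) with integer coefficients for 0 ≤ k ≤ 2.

H_0 ≅ Z,  H_1 ≅ Z ⊕ Z/2Z,  H_2 = 0.

We work with the vertex ordering a < b < c < d < e < f < g < h < i < j. The simplices of K, each written with vertices in increasing order, are:

  0-simplices (10): a, b, c, d, e, f, g, h, i, j
  1-simplices (30): ab, ae, af, ag, ah, aj, bd, be, bf, bi, bj, ce, cg, ch, ci, de, df, dg, dh, dj, eg, eh, fg, fi, fj, gh, gi, hi, hj, ij
  2-simplices (20): abe, abj, aeh, afg, afj, agh, bde, bdf, bfi, bij, ceg, ceh, cgi, chi, deg, dfj, dgh, dhj, fgi, hij

so the chain groups are C_0 ≅ Z^10, C_1 ≅ Z^30, C_2 ≅ Z^20.

The boundary map ∂_1: C_1 → C_0 maps an edge to its endpoints' difference, ∂[p,q] = q − p. For instance
  ∂fj = j − f.
The resulting 10×30 matrix has rank 9, and its Smith normal form has invariant factors (1,1,1,1,1,1,1,1,1).

Boundary ∂_2: C_2 → C_1 sends each 2-simplex [p,q,r] to [q,r] − [p,r] + [p,q]. For instance
  ∂afj = fj − aj + af,
  ∂ceg = eg − cg + ce.
The 30×20 boundary matrix has rank 20 and Smith normal form diag(1,1,1,1,1,1,1,1,1,1,1,1,1,1,1,1,1,1,1,2).

Computing H_k = (kernel of ∂_k) / (image of ∂_{k+1}):

  H_0: rank C_0 − rank ∂_1 = 10 − 9 = 1, and the invariant factors of ∂_1 are all 1, so H_0 = Z.
  H_1: rank ker ∂_1 − rank ∂_2 = (30 − 9) − 20 = 1, and ∂_2 has invariant factor 2 > 1, so H_1 = Z ⊕ Z/2Z.
  H_2: rank ker ∂_2 − rank ∂_3 = (20 − 20) − 0 = 0, and there is no ∂_3, so H_2 = 0.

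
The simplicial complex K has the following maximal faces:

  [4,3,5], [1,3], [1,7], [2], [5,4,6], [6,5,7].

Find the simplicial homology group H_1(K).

H_1 ≅ Z.

Take the total order 1 < 2 < 3 < 4 < 5 < 6 < 7 on the vertex set. Then K (dimension 2) consists of the simplices:

  0-simplices (7): [1], [2], [3], [4], [5], [6], [7]
  1-simplices (9): [1,3], [1,7], [3,4], [3,5], [4,5], [4,6], [5,6], [5,7], [6,7]
  2-simplices (3): [3,4,5], [4,5,6], [5,6,7]

Hence C_0 ≅ Z^7, C_1 ≅ Z^9, C_2 ≅ Z^3.

The boundary map ∂_1: C_1 → C_0 sends each edge [p,q] (with p < q) to q − p. For instance
  ∂[5,6] = [6] − [5].
The resulting 7×9 matrix has rank 5, and its Smith normal form has invariant factors (1,1,1,1,1).

Boundary ∂_2: C_2 → C_1 sends each 2-simplex [p,q,r] to [q,r] − [p,r] + [p,q]. For instance
  ∂[5,6,7] = [6,7] − [5,7] + [5,6],
  ∂[3,4,5] = [4,5] − [3,5] + [3,4].
This gives a 9×3 integer matrix of rank 3; reducing to Smith normal form yields diagonal entries (1,1,1).

Computing H_k = (kernel of ∂_k) / (image of ∂_{k+1}):

  H_1: rank ker ∂_1 − rank ∂_2 = (9 − 5) − 3 = 1, and the invariant factors of ∂_2 are all 1, so H_1 = Z.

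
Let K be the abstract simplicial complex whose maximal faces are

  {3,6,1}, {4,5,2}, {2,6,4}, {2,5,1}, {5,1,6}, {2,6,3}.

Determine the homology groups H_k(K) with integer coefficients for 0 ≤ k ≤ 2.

H_0 ≅ Z,  H_1 ≅ Z,  H_2 = 0.

Fix the vertex order 1 < 2 < 3 < 4 < 5 < 6 and write every simplex with vertices in increasing order. Then dim K = 2 and the simplices of K are:

  0-simplices (6): [1], [2], [3], [4], [5], [6]
  1-simplices (12): [1,2], [1,3], [1,5], [1,6], [2,3], [2,4], [2,5], [2,6], [3,6], [4,5], [4,6], [5,6]
  2-simplices (6): [1,2,5], [1,3,6], [1,5,6], [2,3,6], [2,4,5], [2,4,6]

so the chain groups are C_0 ≅ Z^6, C_1 ≅ Z^12, C_2 ≅ Z^6.

∂_1: C_1 → C_0 maps an edge to its endpoints' difference, ∂[p,q] = q − p. For instance
  ∂[1,5] = [5] − [1].
As a 6×12 matrix over Z this has rank 5, with invariant factors (1,1,1,1,1).

Boundary ∂_2: C_2 → C_1 sends each 2-simplex [p,q,r] to [q,r] − [p,r] + [p,q]. For instance
  ∂[1,3,6] = [3,6] − [1,6] + [1,3],
  ∂[2,4,5] = [4,5] − [2,5] + [2,4].
As a 12×6 matrix over Z this has rank 6, with invariant factors (1,1,1,1,1,1).

From H_k ≅ ker(∂_k) / im(∂_{k+1}) we obtain:

  H_0: rank C_0 − rank ∂_1 = 6 − 5 = 1, and the invariant factors of ∂_1 are all 1, so H_0 ≅ Z.
  H_1: rank ker ∂_1 − rank ∂_2 = (12 − 5) − 6 = 1, and the invariant factors of ∂_2 are all 1, so H_1 ≅ Z.
  H_2: rank ker ∂_2 − rank ∂_3 = (6 − 6) − 0 = 0, and there is no ∂_3, so H_2 ≅ 0.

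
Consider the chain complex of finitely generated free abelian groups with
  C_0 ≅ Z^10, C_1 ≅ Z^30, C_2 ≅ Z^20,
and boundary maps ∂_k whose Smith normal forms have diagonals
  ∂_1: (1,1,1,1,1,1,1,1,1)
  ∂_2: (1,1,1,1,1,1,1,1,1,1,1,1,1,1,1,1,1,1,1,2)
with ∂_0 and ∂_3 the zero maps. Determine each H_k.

H_0 ≅ Z,  H_1 ≅ Z ⊕ Z/2,  H_2 = 0.

H_0: b_0 = 10 − 0 − 9 = 1; torsion from ∂_1 factors > 1: none. So H_0 ≅ Z.
H_1: b_1 = 30 − 9 − 20 = 1; torsion from ∂_2 factors > 1: [2]. So H_1 ≅ Z ⊕ Z/2.
H_2: b_2 = 20 − 20 − 0 = 0; torsion from ∂_3 factors > 1: none. So H_2 ≅ 0.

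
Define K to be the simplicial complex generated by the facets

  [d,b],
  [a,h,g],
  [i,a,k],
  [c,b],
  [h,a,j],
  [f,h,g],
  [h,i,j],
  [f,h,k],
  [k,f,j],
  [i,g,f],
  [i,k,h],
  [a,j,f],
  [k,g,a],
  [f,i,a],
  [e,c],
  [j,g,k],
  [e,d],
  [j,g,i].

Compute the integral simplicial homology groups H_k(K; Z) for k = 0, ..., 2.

We work with the vertex ordering a < b < c < d < e < f < g < h < i < j < k. The simplices of K, each written with vertices in increasing order, are:

  0-simplices (11): a, b, c, d, e, f, g, h, i, j, k
  1-simplices (25): af, ag, ah, ai, aj, ak, bc, bd, ce, de, fg, fh, fi, fj, fk, gh, gi, gj, gk, hi, hj, hk, ij, ik, jk
  2-simplices (14): afi, afj, agh, agk, ahj, aik, fgh, fgi, fhk, fjk, gij, gjk, hij, hik

so the chain groups are C_0 ≅ Z^11, C_1 ≅ Z^25, C_2 ≅ Z^14.

Boundary ∂_1: C_1 → C_0 maps an edge to its endpoints' difference, ∂[p,q] = q − p. For instance
  ∂af = f − a.
This gives a 11×25 integer matrix of rank 9; reducing to Smith normal form yields diagonal entries (1,1,1,1,1,1,1,1,1).

Boundary ∂_2: C_2 → C_1 maps a triangle to the signed sum of its edges. For instance
  ∂fgh = gh − fh + fg,
  ∂fhk = hk − fk + fh.
The resulting 25×14 matrix has rank 13, and its Smith normal form has invariant factors (1,1,1,1,1,1,1,1,1,1,1,1,1).

Reading off H_k = ker ∂_k / im ∂_{k+1}:

  H_0: rank C_0 − rank ∂_1 = 11 − 9 = 2, and the invariant factors of ∂_1 are all 1, so H_0 ≅ Z^2.
  H_1: rank ker ∂_1 − rank ∂_2 = (25 − 9) − 13 = 3, and the invariant factors of ∂_2 are all 1, so H_1 ≅ Z^3.
  H_2: rank ker ∂_2 − rank ∂_3 = (14 − 13) − 0 = 1, and there is no ∂_3, so H_2 ≅ Z.

H_0 ≅ Z^2,  H_1 ≅ Z^3,  H_2 ≅ Z.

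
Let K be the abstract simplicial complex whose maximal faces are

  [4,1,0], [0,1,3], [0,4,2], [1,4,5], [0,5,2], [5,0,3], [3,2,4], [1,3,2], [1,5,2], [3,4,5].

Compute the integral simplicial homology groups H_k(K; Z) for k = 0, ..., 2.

H_0 = Z,  H_1 = Z_2,  H_2 = 0.

Order the vertices as 0 < 1 < 2 < 3 < 4 < 5. Listing each simplex with vertices in this order, K has dimension 2 with simplices:

  0-simplices (6): [0], [1], [2], [3], [4], [5]
  1-simplices (15): [0,1], [0,2], [0,3], [0,4], [0,5], [1,2], [1,3], [1,4], [1,5], [2,3], [2,4], [2,5], [3,4], [3,5], [4,5]
  2-simplices (10): [0,1,3], [0,1,4], [0,2,4], [0,2,5], [0,3,5], [1,2,3], [1,2,5], [1,4,5], [2,3,4], [3,4,5]

so the chain groups are C_0 ≅ Z^6, C_1 ≅ Z^15, C_2 ≅ Z^10.

∂_1: C_1 → C_0 maps an edge to its endpoints' difference, ∂[p,q] = q − p.
The resulting 6×15 matrix has rank 5, and its Smith normal form has invariant factors (1,1,1,1,1).

∂_2: C_2 → C_1 maps a triangle to the signed sum of its edges. For instance
  ∂[2,3,4] = [3,4] − [2,4] + [2,3],
  ∂[3,4,5] = [4,5] − [3,5] + [3,4].
As a 15×10 matrix over Z this has rank 10, with invariant factors (1,1,1,1,1,1,1,1,1,2).

Now H_k = ker ∂_k / im ∂_{k+1}, so:

  H_0: rank C_0 − rank ∂_1 = 6 − 5 = 1, and the invariant factors of ∂_1 are all 1, so H_0 = Z.
  H_1: rank ker ∂_1 − rank ∂_2 = (15 − 5) − 10 = 0, and ∂_2 has invariant factor 2 > 1, so H_1 = Z_2.
  H_2: rank ker ∂_2 − rank ∂_3 = (10 − 10) − 0 = 0, and there is no ∂_3, so H_2 = 0.

As a check, the Euler characteristic is 6 − 15 + 10 = 1, which agrees with 1 − 0 + 0 = 1.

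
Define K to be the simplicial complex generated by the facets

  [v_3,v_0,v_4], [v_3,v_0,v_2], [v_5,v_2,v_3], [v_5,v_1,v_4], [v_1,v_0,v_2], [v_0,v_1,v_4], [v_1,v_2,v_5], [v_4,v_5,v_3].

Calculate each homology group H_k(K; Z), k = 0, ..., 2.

Take the total order v_0 < v_1 < v_2 < v_3 < v_4 < v_5 on the vertex set. Then K (dimension 2) consists of the simplices:

  0-simplices (6): [v_0], [v_1], [v_2], [v_3], [v_4], [v_5]
  1-simplices (12): [v_0,v_1], [v_0,v_2], [v_0,v_3], [v_0,v_4], [v_1,v_2], [v_1,v_4], [v_1,v_5], [v_2,v_3], [v_2,v_5], [v_3,v_4], [v_3,v_5], [v_4,v_5]
  2-simplices (8): [v_0,v_1,v_2], [v_0,v_1,v_4], [v_0,v_2,v_3], [v_0,v_3,v_4], [v_1,v_2,v_5], [v_1,v_4,v_5], [v_2,v_3,v_5], [v_3,v_4,v_5]

Hence C_0 ≅ Z^6, C_1 ≅ Z^12, C_2 ≅ Z^8.

The boundary map ∂_1: C_1 → C_0 is given by ∂[p,q] = [q] − [p]. For instance
  ∂[v_1,v_4] = [v_4] − [v_1].
The resulting 6×12 matrix has rank 5, and its Smith normal form has invariant factors (1,1,1,1,1).

∂_2: C_2 → C_1 sends each 2-simplex [p,q,r] to [q,r] − [p,r] + [p,q]. For instance
  ∂[v_0,v_1,v_2] = [v_1,v_2] − [v_0,v_2] + [v_0,v_1],
  ∂[v_1,v_4,v_5] = [v_4,v_5] − [v_1,v_5] + [v_1,v_4].
This gives a 12×8 integer matrix of rank 7; reducing to Smith normal form yields diagonal entries (1,1,1,1,1,1,1).

Reading off H_k = ker ∂_k / im ∂_{k+1}:

  H_0: rank C_0 − rank ∂_1 = 6 − 5 = 1, and the invariant factors of ∂_1 are all 1, so H_0 ≅ Z.
  H_1: rank ker ∂_1 − rank ∂_2 = (12 − 5) − 7 = 0, and the invariant factors of ∂_2 are all 1, so H_1 ≅ 0.
  H_2: rank ker ∂_2 − rank ∂_3 = (8 − 7) − 0 = 1, and there is no ∂_3, so H_2 ≅ Z.

H_0 = Z,  H_1 = 0,  H_2 = Z.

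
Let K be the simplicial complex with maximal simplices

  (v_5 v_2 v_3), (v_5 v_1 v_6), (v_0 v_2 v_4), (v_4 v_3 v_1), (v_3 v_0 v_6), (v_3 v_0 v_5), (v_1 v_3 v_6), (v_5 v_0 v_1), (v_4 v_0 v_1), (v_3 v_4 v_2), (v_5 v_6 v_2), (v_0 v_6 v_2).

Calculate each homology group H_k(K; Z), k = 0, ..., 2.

H_0 ≅ Z,  H_1 ≅ Z/2,  H_2 = 0.

Take the total order v_0 < v_1 < v_2 < v_3 < v_4 < v_5 < v_6 on the vertex set. Then K (dimension 2) consists of the simplices:

  0-simplices (7): [v_0], [v_1], [v_2], [v_3], [v_4], [v_5], [v_6]
  1-simplices (18): (18 of them)
  2-simplices (12): (12 of them)

giving chain groups C_0 ≅ Z^7, C_1 ≅ Z^18, C_2 ≅ Z^12.

The boundary map ∂_1: C_1 → C_0 maps an edge to its endpoints' difference, ∂[p,q] = q − p. For instance
  ∂[v_2,v_6] = [v_6] − [v_2].
This gives a 7×18 integer matrix of rank 6; reducing to Smith normal form yields diagonal entries (1,1,1,1,1,1).

Boundary ∂_2: C_2 → C_1 sends each 2-simplex [p,q,r] to [q,r] − [p,r] + [p,q]. For instance
  ∂[v_1,v_3,v_6] = [v_3,v_6] − [v_1,v_6] + [v_1,v_3],
  ∂[v_1,v_5,v_6] = [v_5,v_6] − [v_1,v_6] + [v_1,v_5].
As a 18×12 matrix over Z this has rank 12, with invariant factors (1,1,1,1,1,1,1,1,1,1,1,2).

Now H_k = ker ∂_k / im ∂_{k+1}, so:

  H_0: rank C_0 − rank ∂_1 = 7 − 6 = 1, and the invariant factors of ∂_1 are all 1, so H_0 = Z.
  H_1: rank ker ∂_1 − rank ∂_2 = (18 − 6) − 12 = 0, and ∂_2 has invariant factor 2 > 1, so H_1 = Z/2.
  H_2: rank ker ∂_2 − rank ∂_3 = (12 − 12) − 0 = 0, and there is no ∂_3, so H_2 = 0.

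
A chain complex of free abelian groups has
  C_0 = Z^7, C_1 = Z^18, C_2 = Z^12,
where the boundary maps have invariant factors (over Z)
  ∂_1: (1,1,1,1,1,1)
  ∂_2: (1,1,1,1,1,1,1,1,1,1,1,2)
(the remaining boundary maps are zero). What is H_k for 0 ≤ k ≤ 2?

H_0: b_0 = 7 − 0 − 6 = 1; torsion from ∂_1 factors > 1: none. So H_0 ≅ Z.
H_1: b_1 = 18 − 6 − 12 = 0; torsion from ∂_2 factors > 1: [2]. So H_1 ≅ Z/2Z.
H_2: b_2 = 12 − 12 − 0 = 0; torsion from ∂_3 factors > 1: none. So H_2 ≅ 0.

H_0 ≅ Z,  H_1 ≅ Z/2Z,  H_2 = 0.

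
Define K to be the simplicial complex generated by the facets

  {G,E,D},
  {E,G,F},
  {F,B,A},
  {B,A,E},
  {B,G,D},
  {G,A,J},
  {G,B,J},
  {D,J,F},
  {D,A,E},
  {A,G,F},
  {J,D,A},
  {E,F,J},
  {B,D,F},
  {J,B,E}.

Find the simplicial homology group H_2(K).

H_2 = Z.

K has 7 vertices, 21 edges, 14 triangles.
rank ∂_2 = 13, rank ∂_3 = 0 ⇒ b_2 = 14 − 13 − 0 = 1. So H_2 = Z.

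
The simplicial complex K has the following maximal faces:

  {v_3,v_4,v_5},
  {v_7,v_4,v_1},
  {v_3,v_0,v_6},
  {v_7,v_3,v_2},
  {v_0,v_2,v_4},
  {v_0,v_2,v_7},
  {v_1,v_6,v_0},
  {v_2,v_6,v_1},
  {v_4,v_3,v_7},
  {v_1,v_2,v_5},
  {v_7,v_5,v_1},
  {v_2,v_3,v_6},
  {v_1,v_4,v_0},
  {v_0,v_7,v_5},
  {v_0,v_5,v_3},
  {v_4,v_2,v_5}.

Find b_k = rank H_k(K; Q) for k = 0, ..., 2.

b_0 = 1, b_1 = 2, b_2 = 1.

We work with the vertex ordering v_0 < v_1 < v_2 < v_3 < v_4 < v_5 < v_6 < v_7. The simplices of K, each written with vertices in increasing order, are:

  0-simplices (8): [v_0], [v_1], [v_2], [v_3], [v_4], [v_5], [v_6], [v_7]
  1-simplices (24): (24 of them)
  2-simplices (16): (16 of them)

Hence C_0 ≅ Z^8, C_1 ≅ Z^24, C_2 ≅ Z^16.

The boundary map ∂_1: C_1 → C_0 sends each edge [p,q] (with p < q) to q − p. For instance
  ∂[v_2,v_4] = [v_4] − [v_2].
As a 8×24 matrix over Z this has rank 7, with invariant factors (1,1,1,1,1,1,1).

∂_2: C_2 → C_1 sends each 2-simplex [p,q,r] to [q,r] − [p,r] + [p,q]. For instance
  ∂[v_1,v_4,v_7] = [v_4,v_7] − [v_1,v_7] + [v_1,v_4],
  ∂[v_0,v_1,v_4] = [v_1,v_4] − [v_0,v_4] + [v_0,v_1].
The 24×16 boundary matrix has rank 15 and Smith normal form diag(1,1,1,1,1,1,1,1,1,1,1,1,1,1,1).

Computing H_k = (kernel of ∂_k) / (image of ∂_{k+1}):

  H_0: rank C_0 − rank ∂_1 = 8 − 7 = 1, and the invariant factors of ∂_1 are all 1, so H_0 ≅ Z.
  H_1: rank ker ∂_1 − rank ∂_2 = (24 − 7) − 15 = 2, and the invariant factors of ∂_2 are all 1, so H_1 ≅ Z^2.
  H_2: rank ker ∂_2 − rank ∂_3 = (16 − 15) − 0 = 1, and there is no ∂_3, so H_2 ≅ Z.

As a check, the Euler characteristic is 8 − 24 + 16 = 0, which agrees with 1 − 2 + 1 = 0.
(K is a triangulation of the torus T^2.)

Hence the Betti numbers are b_0 = 1, b_1 = 2, b_2 = 1.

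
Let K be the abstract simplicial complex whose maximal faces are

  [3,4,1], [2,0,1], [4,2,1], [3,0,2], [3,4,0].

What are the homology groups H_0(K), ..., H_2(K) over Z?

H_0 ≅ Z,  H_1 ≅ Z,  H_2 = 0.

Take the total order 0 < 1 < 2 < 3 < 4 on the vertex set. Then K (dimension 2) consists of the simplices:

  0-simplices (5): [0], [1], [2], [3], [4]
  1-simplices (10): [0,1], [0,2], [0,3], [0,4], [1,2], [1,3], [1,4], [2,3], [2,4], [3,4]
  2-simplices (5): [0,1,2], [0,2,3], [0,3,4], [1,2,4], [1,3,4]

giving chain groups C_0 ≅ Z^5, C_1 ≅ Z^10, C_2 ≅ Z^5.

∂_1: C_1 → C_0 is given by ∂[p,q] = [q] − [p]. For instance
  ∂[0,1] = [1] − [0].
The 5×10 boundary matrix has rank 4 and Smith normal form diag(1,1,1,1).

Boundary ∂_2: C_2 → C_1 acts by ∂[p,q,r] = [q,r] − [p,r] + [p,q]. For instance
  ∂[0,3,4] = [3,4] − [0,4] + [0,3],
  ∂[1,3,4] = [3,4] − [1,4] + [1,3].
The resulting 10×5 matrix has rank 5, and its Smith normal form has invariant factors (1,1,1,1,1).

Reading off H_k = ker ∂_k / im ∂_{k+1}:

  H_0: rank C_0 − rank ∂_1 = 5 − 4 = 1, and the invariant factors of ∂_1 are all 1, so H_0 = Z.
  H_1: rank ker ∂_1 − rank ∂_2 = (10 − 4) − 5 = 1, and the invariant factors of ∂_2 are all 1, so H_1 = Z.
  H_2: rank ker ∂_2 − rank ∂_3 = (5 − 5) − 0 = 0, and there is no ∂_3, so H_2 = 0.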